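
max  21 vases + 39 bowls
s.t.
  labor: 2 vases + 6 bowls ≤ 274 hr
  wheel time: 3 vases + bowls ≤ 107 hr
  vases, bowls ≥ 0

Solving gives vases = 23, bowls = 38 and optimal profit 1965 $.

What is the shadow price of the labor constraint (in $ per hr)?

6

At the optimum: labor uses 274 of 274 (binding); wheel time uses 107 of 107 (binding).
The binding rows give the dual system: 2·y_labor + 3·y_wheel time = 21 and 6·y_labor + 1·y_wheel time = 39.
→ y_labor = 6 and y_wheel time = 3.
Shadow price of labor = 6.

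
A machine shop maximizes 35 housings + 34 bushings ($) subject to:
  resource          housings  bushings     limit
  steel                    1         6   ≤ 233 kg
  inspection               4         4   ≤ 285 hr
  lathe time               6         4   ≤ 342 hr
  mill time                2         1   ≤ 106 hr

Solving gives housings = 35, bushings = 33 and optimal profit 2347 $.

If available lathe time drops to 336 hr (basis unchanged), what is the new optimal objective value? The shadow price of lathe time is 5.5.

Δb = -6, so new z* = 2347 + (5.5)·(-6) = 2347 − 33 = 2314.

2314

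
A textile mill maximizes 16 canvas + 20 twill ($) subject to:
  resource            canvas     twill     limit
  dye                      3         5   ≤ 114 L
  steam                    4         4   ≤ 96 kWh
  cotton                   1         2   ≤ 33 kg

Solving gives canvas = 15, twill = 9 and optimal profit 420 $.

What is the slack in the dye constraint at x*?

24

dye used = 3·15 + 5·9 = 90; slack = 114 − 90 = 24.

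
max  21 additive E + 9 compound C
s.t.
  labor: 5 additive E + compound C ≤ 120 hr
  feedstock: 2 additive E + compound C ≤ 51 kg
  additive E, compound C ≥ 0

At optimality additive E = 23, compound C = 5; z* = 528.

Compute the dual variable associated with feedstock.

Check each constraint at x*: labor 120/120 (tight); feedstock 51/51 (tight).
The binding rows give the dual system: 5·y_labor + 2·y_feedstock = 21 and 1·y_labor + 1·y_feedstock = 9.
This yields shadow prices y_labor = 1, y_feedstock = 8.
Shadow price of feedstock = 8.

8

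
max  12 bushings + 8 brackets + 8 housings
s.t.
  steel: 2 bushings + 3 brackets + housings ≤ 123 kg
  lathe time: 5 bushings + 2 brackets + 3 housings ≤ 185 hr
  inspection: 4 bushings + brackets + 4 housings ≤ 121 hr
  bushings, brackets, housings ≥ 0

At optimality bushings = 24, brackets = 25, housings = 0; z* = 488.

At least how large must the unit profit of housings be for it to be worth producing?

10

At the optimum: steel uses 123 of 123 (binding); lathe time uses 170 of 185 (slack = 15); inspection uses 121 of 121 (binding).
Since lathe time is not tight, its dual is 0.
Dual feasibility on the basic columns requires 2·y_steel + 4·y_inspection = 12, 3·y_steel + 1·y_inspection = 8.
This yields shadow prices y_steel = 2, y_inspection = 2.
housings enters the basis when its profit ≥ yᵀa₃ = 2·1 + 2·4 = 10.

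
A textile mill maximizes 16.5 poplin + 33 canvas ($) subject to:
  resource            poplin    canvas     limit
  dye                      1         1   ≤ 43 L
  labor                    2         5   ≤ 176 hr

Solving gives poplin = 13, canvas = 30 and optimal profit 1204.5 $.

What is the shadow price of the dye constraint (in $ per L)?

5.5

Check each constraint at x*: dye 43/43 (tight); labor 176/176 (tight).
Dual feasibility on the basic columns requires 1·y_dye + 2·y_labor = 16.5, 1·y_dye + 5·y_labor = 33.
This yields shadow prices y_dye = 5.5, y_labor = 5.5.
Shadow price of dye = 5.5.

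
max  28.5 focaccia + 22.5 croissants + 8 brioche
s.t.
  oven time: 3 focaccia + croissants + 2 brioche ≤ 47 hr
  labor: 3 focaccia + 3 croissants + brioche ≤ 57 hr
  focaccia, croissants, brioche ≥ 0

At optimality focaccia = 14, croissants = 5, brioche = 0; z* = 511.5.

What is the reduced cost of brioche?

-4.5

Check each constraint at x*: oven time 47/47 (tight); labor 57/57 (tight).
From A_Bᵀ y = c: 3·y_oven time + 3·y_labor = 28.5; 1·y_oven time + 3·y_labor = 22.5.
→ y_oven time = 3 and y_labor = 6.5.
Reduced cost of brioche: c₃ − yᵀa₃ = 8 − (3·2 + 6.5·1) = 8 − 12.5 = -4.5.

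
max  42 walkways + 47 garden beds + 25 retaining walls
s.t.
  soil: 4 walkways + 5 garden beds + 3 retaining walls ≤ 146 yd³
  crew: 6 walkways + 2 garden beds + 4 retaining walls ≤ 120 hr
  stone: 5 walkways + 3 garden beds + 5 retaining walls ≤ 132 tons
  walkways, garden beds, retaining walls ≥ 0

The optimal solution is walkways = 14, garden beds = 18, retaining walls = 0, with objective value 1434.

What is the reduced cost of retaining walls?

Binding: soil and crew. Non-binding: stone (8 unused).
Since stone is not tight, its dual is 0.
Dual feasibility on the basic columns requires 4·y_soil + 6·y_crew = 42, 5·y_soil + 2·y_crew = 47.
→ y_soil = 9 and y_crew = 1.
Reduced cost of retaining walls: c₃ − yᵀa₃ = 25 − (9·3 + 1·4) = 25 − 31 = -6.

-6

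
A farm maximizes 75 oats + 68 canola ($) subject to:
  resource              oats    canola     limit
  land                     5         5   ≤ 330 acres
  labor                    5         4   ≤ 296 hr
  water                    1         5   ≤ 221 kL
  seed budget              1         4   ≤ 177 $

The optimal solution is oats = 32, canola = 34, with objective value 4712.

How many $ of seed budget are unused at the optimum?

9

seed budget used = 1·32 + 4·34 = 168; slack = 177 − 168 = 9.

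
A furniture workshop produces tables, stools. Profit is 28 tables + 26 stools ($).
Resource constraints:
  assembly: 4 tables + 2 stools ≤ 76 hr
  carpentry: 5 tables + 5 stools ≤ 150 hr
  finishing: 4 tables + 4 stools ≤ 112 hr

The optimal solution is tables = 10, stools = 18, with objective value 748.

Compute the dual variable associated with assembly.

Binding: assembly and finishing. Non-binding: carpentry (10 unused).
Slack constraints have shadow price 0 (complementary slackness).
Dual feasibility on the basic columns requires 4·y_assembly + 4·y_finishing = 28, 2·y_assembly + 4·y_finishing = 26.
→ y_assembly = 1 and y_finishing = 6.
Shadow price of assembly = 1.

1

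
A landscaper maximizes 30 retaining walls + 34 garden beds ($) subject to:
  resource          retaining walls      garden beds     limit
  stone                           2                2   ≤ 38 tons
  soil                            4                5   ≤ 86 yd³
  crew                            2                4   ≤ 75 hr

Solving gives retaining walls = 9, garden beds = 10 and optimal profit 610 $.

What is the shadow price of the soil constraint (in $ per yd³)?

Binding: stone and soil. Non-binding: crew (17 unused).
Since crew is not tight, its dual is 0.
From A_Bᵀ y = c: 2·y_stone + 4·y_soil = 30; 2·y_stone + 5·y_soil = 34.
This yields shadow prices y_stone = 7, y_soil = 4.
Shadow price of soil = 4.

4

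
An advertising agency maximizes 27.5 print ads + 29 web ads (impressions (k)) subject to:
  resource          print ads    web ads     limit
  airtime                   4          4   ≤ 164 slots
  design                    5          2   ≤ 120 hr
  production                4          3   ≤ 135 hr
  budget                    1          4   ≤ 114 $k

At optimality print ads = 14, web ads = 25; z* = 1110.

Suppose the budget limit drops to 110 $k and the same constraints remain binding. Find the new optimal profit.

1090

At the optimum: airtime uses 156 of 164 (slack = 8); design uses 120 of 120 (binding); production uses 131 of 135 (slack = 4); budget uses 114 of 114 (binding).
Since airtime, production are not tight, their duals are 0.
Dual feasibility on the basic columns requires 5·y_design + 1·y_budget = 27.5, 2·y_design + 4·y_budget = 29.
→ y_design = 4.5 and y_budget = 5.
Δz = y_budget·Δb = 5 × (-4) = -20, so new z* = 1110 − 20 = 1090.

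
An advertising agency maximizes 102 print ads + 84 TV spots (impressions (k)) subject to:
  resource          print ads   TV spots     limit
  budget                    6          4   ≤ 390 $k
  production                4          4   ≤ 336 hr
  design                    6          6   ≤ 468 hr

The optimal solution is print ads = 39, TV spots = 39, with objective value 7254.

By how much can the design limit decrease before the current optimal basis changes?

Binding constraints: budget, design. The basis is B = [[6,4],[6,6]] with det 12.
Per unit decrease in design, x* moves by d = (0.3333, -0.5).
The basis stays optimal until TV spots reaches 0; allowable decrease = 78 hr.

78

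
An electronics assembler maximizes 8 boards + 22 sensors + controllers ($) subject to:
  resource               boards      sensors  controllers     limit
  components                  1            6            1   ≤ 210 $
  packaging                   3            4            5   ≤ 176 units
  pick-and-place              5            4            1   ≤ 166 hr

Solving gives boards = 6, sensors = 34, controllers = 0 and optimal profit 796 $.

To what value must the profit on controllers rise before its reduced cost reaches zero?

4

At the optimum: components uses 210 of 210 (binding); packaging uses 154 of 176 (slack = 22); pick-and-place uses 166 of 166 (binding).
Slack constraints have shadow price 0 (complementary slackness).
From A_Bᵀ y = c: 1·y_components + 5·y_pick-and-place = 8; 6·y_components + 4·y_pick-and-place = 22.
→ y_components = 3 and y_pick-and-place = 1.
controllers enters the basis when its profit ≥ yᵀa₃ = 3·1 + 1·1 = 4.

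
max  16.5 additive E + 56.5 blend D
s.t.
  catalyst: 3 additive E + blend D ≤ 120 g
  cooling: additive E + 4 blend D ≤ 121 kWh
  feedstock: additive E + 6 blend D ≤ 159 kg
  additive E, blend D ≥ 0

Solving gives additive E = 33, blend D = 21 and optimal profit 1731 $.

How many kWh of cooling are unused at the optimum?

4

cooling used = 1·33 + 4·21 = 117; slack = 121 − 117 = 4.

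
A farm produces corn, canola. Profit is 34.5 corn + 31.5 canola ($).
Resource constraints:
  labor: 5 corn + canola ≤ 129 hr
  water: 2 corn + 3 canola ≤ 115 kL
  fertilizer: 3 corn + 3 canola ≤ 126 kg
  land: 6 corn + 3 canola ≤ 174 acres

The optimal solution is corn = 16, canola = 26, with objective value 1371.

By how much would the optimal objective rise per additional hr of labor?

0

At the optimum: labor uses 106 of 129 (slack = 23); water uses 110 of 115 (slack = 5); fertilizer uses 126 of 126 (binding); land uses 174 of 174 (binding).
Since labor, water are not tight, their duals are 0.
Dual feasibility on the basic columns requires 3·y_fertilizer + 6·y_land = 34.5, 3·y_fertilizer + 3·y_land = 31.5.
→ y_fertilizer = 9.5 and y_land = 1.
Shadow price of labor = 0.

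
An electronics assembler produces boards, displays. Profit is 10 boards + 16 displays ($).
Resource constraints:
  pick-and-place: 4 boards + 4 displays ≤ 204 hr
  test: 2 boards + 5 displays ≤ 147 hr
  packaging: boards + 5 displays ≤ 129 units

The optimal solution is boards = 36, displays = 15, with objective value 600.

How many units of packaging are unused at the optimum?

18

packaging used = 1·36 + 5·15 = 111; slack = 129 − 111 = 18.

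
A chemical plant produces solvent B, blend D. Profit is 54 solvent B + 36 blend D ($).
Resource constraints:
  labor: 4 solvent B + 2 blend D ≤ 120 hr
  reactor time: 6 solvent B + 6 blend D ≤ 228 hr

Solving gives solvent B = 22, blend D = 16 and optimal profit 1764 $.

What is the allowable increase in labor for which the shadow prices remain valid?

Binding constraints: labor, reactor time. The basis is B = [[4,2],[6,6]] with det 12.
Per unit increase in labor, x* moves by d = (0.5, -0.5).
The basis stays optimal until blend D reaches 0; allowable increase = 32 hr.

32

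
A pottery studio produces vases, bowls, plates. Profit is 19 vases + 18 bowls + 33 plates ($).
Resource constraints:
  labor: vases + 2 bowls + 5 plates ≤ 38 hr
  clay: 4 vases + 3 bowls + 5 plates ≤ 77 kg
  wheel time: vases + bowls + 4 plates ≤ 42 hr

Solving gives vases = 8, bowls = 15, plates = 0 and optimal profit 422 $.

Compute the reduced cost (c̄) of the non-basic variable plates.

Binding: labor and clay. Non-binding: wheel time (19 unused).
Since wheel time is not tight, its dual is 0.
From A_Bᵀ y = c: 1·y_labor + 4·y_clay = 19; 2·y_labor + 3·y_clay = 18.
Solving: y_labor = 3, y_clay = 4.
Reduced cost of plates: c₃ − yᵀa₃ = 33 − (3·5 + 4·5) = 33 − 35 = -2.

-2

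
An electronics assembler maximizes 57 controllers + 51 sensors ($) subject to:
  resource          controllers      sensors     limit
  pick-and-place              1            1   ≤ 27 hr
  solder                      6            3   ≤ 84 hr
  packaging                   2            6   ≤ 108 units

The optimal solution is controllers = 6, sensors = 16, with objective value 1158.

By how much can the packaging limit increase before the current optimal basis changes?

50

Binding constraints: solder, packaging. The basis is B = [[6,3],[2,6]] with det 30.
Per unit increase in packaging, x* moves by d = (-0.1, 0.2).
The basis stays optimal until pick-and-place becomes binding; allowable increase = 50 units.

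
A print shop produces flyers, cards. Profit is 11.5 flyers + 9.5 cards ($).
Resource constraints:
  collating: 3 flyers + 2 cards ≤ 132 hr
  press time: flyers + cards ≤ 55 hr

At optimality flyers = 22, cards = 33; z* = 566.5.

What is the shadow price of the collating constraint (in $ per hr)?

Both collating and press time are binding at x*.
The binding rows give the dual system: 3·y_collating + 1·y_press time = 11.5 and 2·y_collating + 1·y_press time = 9.5.
This yields shadow prices y_collating = 2, y_press time = 5.5.
Shadow price of collating = 2.

2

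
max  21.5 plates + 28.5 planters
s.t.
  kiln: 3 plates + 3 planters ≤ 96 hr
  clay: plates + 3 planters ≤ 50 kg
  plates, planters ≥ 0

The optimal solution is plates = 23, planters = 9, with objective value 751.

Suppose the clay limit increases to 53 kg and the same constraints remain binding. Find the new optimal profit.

761.5

Check each constraint at x*: kiln 96/96 (tight); clay 50/50 (tight).
From A_Bᵀ y = c: 3·y_kiln + 1·y_clay = 21.5; 3·y_kiln + 3·y_clay = 28.5.
→ y_kiln = 6 and y_clay = 3.5.
Δz = y_clay·Δb = 3.5 × (3) = 10.5, so new z* = 751 + 10.5 = 761.5.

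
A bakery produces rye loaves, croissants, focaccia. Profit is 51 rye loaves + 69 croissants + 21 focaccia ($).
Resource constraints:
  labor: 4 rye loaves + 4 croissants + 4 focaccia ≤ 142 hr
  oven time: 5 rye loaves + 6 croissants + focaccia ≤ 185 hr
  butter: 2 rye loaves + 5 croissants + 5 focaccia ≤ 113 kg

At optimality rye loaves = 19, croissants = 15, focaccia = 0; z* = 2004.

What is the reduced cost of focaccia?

-3

Binding: oven time and butter. Non-binding: labor (6 unused).
Slack constraints have shadow price 0 (complementary slackness).
From A_Bᵀ y = c: 5·y_oven time + 2·y_butter = 51; 6·y_oven time + 5·y_butter = 69.
This yields shadow prices y_oven time = 9, y_butter = 3.
Reduced cost of focaccia: c₃ − yᵀa₃ = 21 − (9·1 + 3·5) = 21 − 24 = -3.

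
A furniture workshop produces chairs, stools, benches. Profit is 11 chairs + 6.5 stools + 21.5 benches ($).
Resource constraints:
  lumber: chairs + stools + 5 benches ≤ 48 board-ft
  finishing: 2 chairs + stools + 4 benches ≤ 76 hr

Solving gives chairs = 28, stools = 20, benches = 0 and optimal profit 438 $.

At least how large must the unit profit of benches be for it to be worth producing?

Check each constraint at x*: lumber 48/48 (tight); finishing 76/76 (tight).
The binding rows give the dual system: 1·y_lumber + 2·y_finishing = 11 and 1·y_lumber + 1·y_finishing = 6.5.
Solving: y_lumber = 2, y_finishing = 4.5.
benches enters the basis when its profit ≥ yᵀa₃ = 2·5 + 4.5·4 = 28.

28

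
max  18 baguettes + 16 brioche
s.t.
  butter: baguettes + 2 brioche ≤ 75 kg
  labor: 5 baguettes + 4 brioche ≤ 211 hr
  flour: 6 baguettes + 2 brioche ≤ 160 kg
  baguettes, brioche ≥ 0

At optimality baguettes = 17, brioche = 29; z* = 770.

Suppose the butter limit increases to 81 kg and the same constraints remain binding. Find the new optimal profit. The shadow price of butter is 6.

806

Δb = 6, so new z* = 770 + (6)·(6) = 770 + 36 = 806.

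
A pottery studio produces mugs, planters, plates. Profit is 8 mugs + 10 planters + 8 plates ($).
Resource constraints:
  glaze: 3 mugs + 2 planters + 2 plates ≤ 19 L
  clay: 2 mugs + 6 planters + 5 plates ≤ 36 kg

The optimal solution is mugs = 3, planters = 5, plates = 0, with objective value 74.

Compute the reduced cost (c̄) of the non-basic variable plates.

-1

Check each constraint at x*: glaze 19/19 (tight); clay 36/36 (tight).
Dual feasibility on the basic columns requires 3·y_glaze + 2·y_clay = 8, 2·y_glaze + 6·y_clay = 10.
This yields shadow prices y_glaze = 2, y_clay = 1.
Reduced cost of plates: c₃ − yᵀa₃ = 8 − (2·2 + 1·5) = 8 − 9 = -1.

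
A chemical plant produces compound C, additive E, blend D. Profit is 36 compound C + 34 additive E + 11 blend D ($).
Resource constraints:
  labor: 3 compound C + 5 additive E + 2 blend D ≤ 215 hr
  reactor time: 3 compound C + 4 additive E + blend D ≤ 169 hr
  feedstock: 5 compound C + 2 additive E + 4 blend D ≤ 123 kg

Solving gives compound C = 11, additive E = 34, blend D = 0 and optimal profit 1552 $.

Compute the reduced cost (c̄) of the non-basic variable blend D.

At the optimum: labor uses 203 of 215 (slack = 12); reactor time uses 169 of 169 (binding); feedstock uses 123 of 123 (binding).
By complementary slackness, y = 0 for the non-binding constraint.
The binding rows give the dual system: 3·y_reactor time + 5·y_feedstock = 36 and 4·y_reactor time + 2·y_feedstock = 34.
Solving: y_reactor time = 7, y_feedstock = 3.
Reduced cost of blend D: c₃ − yᵀa₃ = 11 − (7·1 + 3·4) = 11 − 19 = -8.

-8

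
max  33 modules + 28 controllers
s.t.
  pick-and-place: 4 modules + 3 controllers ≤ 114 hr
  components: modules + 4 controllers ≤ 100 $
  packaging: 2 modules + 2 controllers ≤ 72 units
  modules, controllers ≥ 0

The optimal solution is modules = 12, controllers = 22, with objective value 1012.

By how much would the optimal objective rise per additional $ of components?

At the optimum: pick-and-place uses 114 of 114 (binding); components uses 100 of 100 (binding); packaging uses 68 of 72 (slack = 4).
Since packaging is not tight, its dual is 0.
The binding rows give the dual system: 4·y_pick-and-place + 1·y_components = 33 and 3·y_pick-and-place + 4·y_components = 28.
This yields shadow prices y_pick-and-place = 8, y_components = 1.
Shadow price of components = 1.

1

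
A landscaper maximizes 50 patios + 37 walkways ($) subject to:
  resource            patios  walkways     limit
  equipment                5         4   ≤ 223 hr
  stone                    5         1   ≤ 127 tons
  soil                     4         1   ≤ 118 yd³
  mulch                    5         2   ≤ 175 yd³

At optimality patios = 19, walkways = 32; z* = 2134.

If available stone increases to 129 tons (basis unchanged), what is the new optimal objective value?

2136

Check each constraint at x*: equipment 223/223 (tight); stone 127/127 (tight); soil 108/118 (slack 10); mulch 159/175 (slack 16).
Since soil, mulch are not tight, their duals are 0.
The binding rows give the dual system: 5·y_equipment + 5·y_stone = 50 and 4·y_equipment + 1·y_stone = 37.
This yields shadow prices y_equipment = 9, y_stone = 1.
Δz = y_stone·Δb = 1 × (2) = 2, so new z* = 2134 + 2 = 2136.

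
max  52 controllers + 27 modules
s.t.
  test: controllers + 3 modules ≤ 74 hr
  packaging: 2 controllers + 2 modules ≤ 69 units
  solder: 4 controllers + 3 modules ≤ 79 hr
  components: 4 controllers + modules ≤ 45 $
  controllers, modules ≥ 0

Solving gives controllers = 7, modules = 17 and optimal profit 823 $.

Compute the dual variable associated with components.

6

Check each constraint at x*: test 58/74 (slack 16); packaging 48/69 (slack 21); solder 79/79 (tight); components 45/45 (tight).
Since test, packaging are not tight, their duals are 0.
From A_Bᵀ y = c: 4·y_solder + 4·y_components = 52; 3·y_solder + 1·y_components = 27.
This yields shadow prices y_solder = 7, y_components = 6.
Shadow price of components = 6.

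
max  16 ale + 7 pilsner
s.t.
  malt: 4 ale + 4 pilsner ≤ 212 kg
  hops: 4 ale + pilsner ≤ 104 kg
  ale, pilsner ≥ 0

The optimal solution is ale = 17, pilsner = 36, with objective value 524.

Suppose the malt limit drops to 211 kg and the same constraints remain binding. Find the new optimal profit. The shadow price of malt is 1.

Δb = -1, so new z* = 524 + (1)·(-1) = 524 − 1 = 523.

523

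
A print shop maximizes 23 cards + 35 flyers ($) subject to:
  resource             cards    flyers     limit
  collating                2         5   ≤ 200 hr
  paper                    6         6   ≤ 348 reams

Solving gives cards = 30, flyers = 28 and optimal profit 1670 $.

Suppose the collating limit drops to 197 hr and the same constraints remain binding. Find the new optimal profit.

At the optimum: collating uses 200 of 200 (binding); paper uses 348 of 348 (binding).
From A_Bᵀ y = c: 2·y_collating + 6·y_paper = 23; 5·y_collating + 6·y_paper = 35.
This yields shadow prices y_collating = 4, y_paper = 2.5.
Δz = y_collating·Δb = 4 × (-3) = -12, so new z* = 1670 − 12 = 1658.

1658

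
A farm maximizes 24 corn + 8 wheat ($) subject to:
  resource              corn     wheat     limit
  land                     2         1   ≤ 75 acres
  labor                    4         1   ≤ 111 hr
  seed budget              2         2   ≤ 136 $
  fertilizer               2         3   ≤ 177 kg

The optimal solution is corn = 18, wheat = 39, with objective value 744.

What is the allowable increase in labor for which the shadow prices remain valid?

Binding constraints: land, labor. The basis is B = [[2,1],[4,1]] with det -2.
Per unit increase in labor, x* moves by d = (0.5, -1).
The basis stays optimal until wheat reaches 0; allowable increase = 39 hr.

39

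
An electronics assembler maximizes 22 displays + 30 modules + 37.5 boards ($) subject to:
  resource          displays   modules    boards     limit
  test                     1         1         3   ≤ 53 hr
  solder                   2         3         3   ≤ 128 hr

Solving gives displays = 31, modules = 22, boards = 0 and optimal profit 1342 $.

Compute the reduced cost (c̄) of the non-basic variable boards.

-4.5

At the optimum: test uses 53 of 53 (binding); solder uses 128 of 128 (binding).
Dual feasibility on the basic columns requires 1·y_test + 2·y_solder = 22, 1·y_test + 3·y_solder = 30.
→ y_test = 6 and y_solder = 8.
Reduced cost of boards: c₃ − yᵀa₃ = 37.5 − (6·3 + 8·3) = 37.5 − 42 = -4.5.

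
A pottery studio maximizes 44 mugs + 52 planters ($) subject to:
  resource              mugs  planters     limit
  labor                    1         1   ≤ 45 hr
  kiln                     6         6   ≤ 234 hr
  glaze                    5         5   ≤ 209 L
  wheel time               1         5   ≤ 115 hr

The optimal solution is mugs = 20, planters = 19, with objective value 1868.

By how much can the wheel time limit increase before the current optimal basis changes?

Binding constraints: kiln, wheel time. The basis is B = [[6,6],[1,5]] with det 24.
Per unit increase in wheel time, x* moves by d = (-0.25, 0.25).
The basis stays optimal until mugs reaches 0; allowable increase = 80 hr.

80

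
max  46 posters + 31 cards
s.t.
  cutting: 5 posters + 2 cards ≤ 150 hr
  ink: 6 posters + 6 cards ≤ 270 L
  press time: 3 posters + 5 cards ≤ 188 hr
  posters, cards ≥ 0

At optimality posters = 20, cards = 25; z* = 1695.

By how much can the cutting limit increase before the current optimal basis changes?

Binding constraints: cutting, ink. The basis is B = [[5,2],[6,6]] with det 18.
Per unit increase in cutting, x* moves by d = (0.3333, -0.3333).
The basis stays optimal until cards reaches 0; allowable increase = 75 hr.

75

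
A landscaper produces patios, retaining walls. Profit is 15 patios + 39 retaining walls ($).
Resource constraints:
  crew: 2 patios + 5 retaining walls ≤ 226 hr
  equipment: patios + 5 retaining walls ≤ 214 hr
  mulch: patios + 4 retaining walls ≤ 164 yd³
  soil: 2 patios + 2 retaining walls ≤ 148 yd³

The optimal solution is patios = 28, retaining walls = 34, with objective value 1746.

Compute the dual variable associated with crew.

Check each constraint at x*: crew 226/226 (tight); equipment 198/214 (slack 16); mulch 164/164 (tight); soil 124/148 (slack 24).
Slack constraints have shadow price 0 (complementary slackness).
Dual feasibility on the basic columns requires 2·y_crew + 1·y_mulch = 15, 5·y_crew + 4·y_mulch = 39.
→ y_crew = 7 and y_mulch = 1.
Shadow price of crew = 7.

7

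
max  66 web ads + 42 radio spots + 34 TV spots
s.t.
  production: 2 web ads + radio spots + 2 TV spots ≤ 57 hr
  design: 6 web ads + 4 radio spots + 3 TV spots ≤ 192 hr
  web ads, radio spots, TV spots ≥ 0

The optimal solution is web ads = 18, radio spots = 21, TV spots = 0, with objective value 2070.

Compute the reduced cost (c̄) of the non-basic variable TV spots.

-5

Check each constraint at x*: production 57/57 (tight); design 192/192 (tight).
From A_Bᵀ y = c: 2·y_production + 6·y_design = 66; 1·y_production + 4·y_design = 42.
This yields shadow prices y_production = 6, y_design = 9.
Reduced cost of TV spots: c₃ − yᵀa₃ = 34 − (6·2 + 9·3) = 34 − 39 = -5.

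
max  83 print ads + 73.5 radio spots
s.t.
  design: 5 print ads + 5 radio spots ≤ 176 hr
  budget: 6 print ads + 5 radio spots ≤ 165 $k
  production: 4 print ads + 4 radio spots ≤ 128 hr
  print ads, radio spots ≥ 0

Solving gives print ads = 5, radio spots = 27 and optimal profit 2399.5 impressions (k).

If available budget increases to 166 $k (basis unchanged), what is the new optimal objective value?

2409

Check each constraint at x*: design 160/176 (slack 16); budget 165/165 (tight); production 128/128 (tight).
Slack constraints have shadow price 0 (complementary slackness).
The binding rows give the dual system: 6·y_budget + 4·y_production = 83 and 5·y_budget + 4·y_production = 73.5.
This yields shadow prices y_budget = 9.5, y_production = 6.5.
Δz = y_budget·Δb = 9.5 × (1) = 9.5, so new z* = 2399.5 + 9.5 = 2409.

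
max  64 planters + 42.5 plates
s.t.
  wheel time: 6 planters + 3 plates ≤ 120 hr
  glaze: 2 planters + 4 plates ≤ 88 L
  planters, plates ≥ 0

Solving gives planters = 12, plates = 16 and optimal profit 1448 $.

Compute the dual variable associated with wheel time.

9.5

Check each constraint at x*: wheel time 120/120 (tight); glaze 88/88 (tight).
From A_Bᵀ y = c: 6·y_wheel time + 2·y_glaze = 64; 3·y_wheel time + 4·y_glaze = 42.5.
This yields shadow prices y_wheel time = 9.5, y_glaze = 3.5.
Shadow price of wheel time = 9.5.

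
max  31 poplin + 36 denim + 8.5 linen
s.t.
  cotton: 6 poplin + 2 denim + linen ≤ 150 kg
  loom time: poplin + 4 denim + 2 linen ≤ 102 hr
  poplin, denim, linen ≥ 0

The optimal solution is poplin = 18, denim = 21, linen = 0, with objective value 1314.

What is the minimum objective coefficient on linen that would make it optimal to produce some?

18

Both cotton and loom time are binding at x*.
From A_Bᵀ y = c: 6·y_cotton + 1·y_loom time = 31; 2·y_cotton + 4·y_loom time = 36.
→ y_cotton = 4 and y_loom time = 7.
linen enters the basis when its profit ≥ yᵀa₃ = 4·1 + 7·2 = 18.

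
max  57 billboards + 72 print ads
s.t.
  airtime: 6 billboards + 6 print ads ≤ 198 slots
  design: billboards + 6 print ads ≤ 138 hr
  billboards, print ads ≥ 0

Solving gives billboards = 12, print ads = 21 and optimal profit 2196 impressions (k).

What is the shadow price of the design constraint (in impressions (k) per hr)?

Check each constraint at x*: airtime 198/198 (tight); design 138/138 (tight).
The binding rows give the dual system: 6·y_airtime + 1·y_design = 57 and 6·y_airtime + 6·y_design = 72.
→ y_airtime = 9 and y_design = 3.
Shadow price of design = 3.

3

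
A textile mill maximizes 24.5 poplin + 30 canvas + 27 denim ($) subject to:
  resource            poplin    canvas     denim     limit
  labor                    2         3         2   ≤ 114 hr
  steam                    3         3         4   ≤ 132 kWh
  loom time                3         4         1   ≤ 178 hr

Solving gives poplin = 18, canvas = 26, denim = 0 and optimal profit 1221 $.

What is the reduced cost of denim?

Binding: labor and steam. Non-binding: loom time (20 unused).
By complementary slackness, y = 0 for the non-binding constraint.
The binding rows give the dual system: 2·y_labor + 3·y_steam = 24.5 and 3·y_labor + 3·y_steam = 30.
→ y_labor = 5.5 and y_steam = 4.5.
Reduced cost of denim: c₃ − yᵀa₃ = 27 − (5.5·2 + 4.5·4) = 27 − 29 = -2.

-2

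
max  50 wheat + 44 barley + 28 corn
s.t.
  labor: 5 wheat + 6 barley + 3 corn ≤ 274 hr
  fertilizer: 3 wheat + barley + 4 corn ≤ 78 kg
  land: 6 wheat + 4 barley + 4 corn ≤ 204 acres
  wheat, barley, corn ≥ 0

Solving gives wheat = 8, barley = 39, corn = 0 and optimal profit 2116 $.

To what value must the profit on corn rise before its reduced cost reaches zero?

32

Binding: labor and land. Non-binding: fertilizer (15 unused).
Slack constraints have shadow price 0 (complementary slackness).
From A_Bᵀ y = c: 5·y_labor + 6·y_land = 50; 6·y_labor + 4·y_land = 44.
Solving: y_labor = 4, y_land = 5.
corn enters the basis when its profit ≥ yᵀa₃ = 4·3 + 5·4 = 32.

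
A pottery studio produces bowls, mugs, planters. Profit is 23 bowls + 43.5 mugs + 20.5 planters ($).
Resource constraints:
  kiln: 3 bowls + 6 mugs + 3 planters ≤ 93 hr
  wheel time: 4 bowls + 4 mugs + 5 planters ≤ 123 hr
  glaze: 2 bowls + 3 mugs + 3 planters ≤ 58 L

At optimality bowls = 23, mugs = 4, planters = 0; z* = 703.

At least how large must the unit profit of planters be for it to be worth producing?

At the optimum: kiln uses 93 of 93 (binding); wheel time uses 108 of 123 (slack = 15); glaze uses 58 of 58 (binding).
Since wheel time is not tight, its dual is 0.
Dual feasibility on the basic columns requires 3·y_kiln + 2·y_glaze = 23, 6·y_kiln + 3·y_glaze = 43.5.
This yields shadow prices y_kiln = 6, y_glaze = 2.5.
planters enters the basis when its profit ≥ yᵀa₃ = 6·3 + 2.5·3 = 25.5.

25.5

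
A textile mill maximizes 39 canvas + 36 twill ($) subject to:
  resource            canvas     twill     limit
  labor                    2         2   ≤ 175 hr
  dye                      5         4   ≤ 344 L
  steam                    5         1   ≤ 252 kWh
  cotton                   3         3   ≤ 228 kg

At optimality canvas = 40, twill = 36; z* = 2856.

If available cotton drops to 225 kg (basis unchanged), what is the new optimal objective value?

Check each constraint at x*: labor 152/175 (slack 23); dye 344/344 (tight); steam 236/252 (slack 16); cotton 228/228 (tight).
Since labor, steam are not tight, their duals are 0.
The binding rows give the dual system: 5·y_dye + 3·y_cotton = 39 and 4·y_dye + 3·y_cotton = 36.
Solving: y_dye = 3, y_cotton = 8.
Δz = y_cotton·Δb = 8 × (-3) = -24, so new z* = 2856 − 24 = 2832.

2832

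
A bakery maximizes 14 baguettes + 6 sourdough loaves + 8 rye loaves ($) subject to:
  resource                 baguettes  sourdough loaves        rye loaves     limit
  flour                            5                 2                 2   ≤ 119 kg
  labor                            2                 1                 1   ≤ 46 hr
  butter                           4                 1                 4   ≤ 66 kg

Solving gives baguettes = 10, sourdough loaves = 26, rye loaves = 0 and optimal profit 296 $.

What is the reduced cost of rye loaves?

-1

Check each constraint at x*: flour 102/119 (slack 17); labor 46/46 (tight); butter 66/66 (tight).
By complementary slackness, y = 0 for the non-binding constraint.
Dual feasibility on the basic columns requires 2·y_labor + 4·y_butter = 14, 1·y_labor + 1·y_butter = 6.
→ y_labor = 5 and y_butter = 1.
Reduced cost of rye loaves: c₃ − yᵀa₃ = 8 − (5·1 + 1·4) = 8 − 9 = -1.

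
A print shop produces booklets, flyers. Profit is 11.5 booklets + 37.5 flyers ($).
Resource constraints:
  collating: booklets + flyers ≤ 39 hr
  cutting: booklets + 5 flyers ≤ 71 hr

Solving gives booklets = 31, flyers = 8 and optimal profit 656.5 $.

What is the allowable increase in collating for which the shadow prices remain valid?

Binding constraints: collating, cutting. The basis is B = [[1,1],[1,5]] with det 4.
Per unit increase in collating, x* moves by d = (1.25, -0.25).
The basis stays optimal until flyers reaches 0; allowable increase = 32 hr.

32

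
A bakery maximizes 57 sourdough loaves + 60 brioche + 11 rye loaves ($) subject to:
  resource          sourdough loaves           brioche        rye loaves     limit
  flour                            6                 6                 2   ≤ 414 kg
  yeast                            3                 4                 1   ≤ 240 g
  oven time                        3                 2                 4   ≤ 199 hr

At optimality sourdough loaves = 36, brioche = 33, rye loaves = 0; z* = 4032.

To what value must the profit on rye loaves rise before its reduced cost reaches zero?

19

At the optimum: flour uses 414 of 414 (binding); yeast uses 240 of 240 (binding); oven time uses 174 of 199 (slack = 25).
Slack constraints have shadow price 0 (complementary slackness).
Dual feasibility on the basic columns requires 6·y_flour + 3·y_yeast = 57, 6·y_flour + 4·y_yeast = 60.
→ y_flour = 8 and y_yeast = 3.
rye loaves enters the basis when its profit ≥ yᵀa₃ = 8·2 + 3·1 = 19.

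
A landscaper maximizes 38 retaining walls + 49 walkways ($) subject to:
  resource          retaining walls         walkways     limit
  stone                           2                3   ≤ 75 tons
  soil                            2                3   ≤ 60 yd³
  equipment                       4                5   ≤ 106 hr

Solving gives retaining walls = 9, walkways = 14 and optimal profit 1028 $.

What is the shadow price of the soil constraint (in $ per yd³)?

3

Check each constraint at x*: stone 60/75 (slack 15); soil 60/60 (tight); equipment 106/106 (tight).
Slack constraints have shadow price 0 (complementary slackness).
From A_Bᵀ y = c: 2·y_soil + 4·y_equipment = 38; 3·y_soil + 5·y_equipment = 49.
Solving: y_soil = 3, y_equipment = 8.
Shadow price of soil = 3.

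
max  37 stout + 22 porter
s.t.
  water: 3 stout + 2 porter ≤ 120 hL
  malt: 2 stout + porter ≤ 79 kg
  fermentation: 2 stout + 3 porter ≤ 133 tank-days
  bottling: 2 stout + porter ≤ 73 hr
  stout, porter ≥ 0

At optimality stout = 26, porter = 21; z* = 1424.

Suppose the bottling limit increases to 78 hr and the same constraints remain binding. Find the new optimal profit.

At the optimum: water uses 120 of 120 (binding); malt uses 73 of 79 (slack = 6); fermentation uses 115 of 133 (slack = 18); bottling uses 73 of 73 (binding).
Slack constraints have shadow price 0 (complementary slackness).
The binding rows give the dual system: 3·y_water + 2·y_bottling = 37 and 2·y_water + 1·y_bottling = 22.
This yields shadow prices y_water = 7, y_bottling = 8.
Δz = y_bottling·Δb = 8 × (5) = 40, so new z* = 1424 + 40 = 1464.

1464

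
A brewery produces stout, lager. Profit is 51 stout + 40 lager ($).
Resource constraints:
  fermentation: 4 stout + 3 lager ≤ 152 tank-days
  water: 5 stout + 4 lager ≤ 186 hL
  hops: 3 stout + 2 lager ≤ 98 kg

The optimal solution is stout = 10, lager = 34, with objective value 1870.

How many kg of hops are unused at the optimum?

0

hops used = 3·10 + 2·34 = 98; slack = 98 − 98 = 0.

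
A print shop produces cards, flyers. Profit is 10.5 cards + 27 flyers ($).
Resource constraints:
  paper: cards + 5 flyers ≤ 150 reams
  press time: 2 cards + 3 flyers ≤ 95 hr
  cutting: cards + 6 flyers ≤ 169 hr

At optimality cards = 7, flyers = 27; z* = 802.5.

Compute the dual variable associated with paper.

0

Binding: press time and cutting. Non-binding: paper (8 unused).
By complementary slackness, y = 0 for the non-binding constraint.
The binding rows give the dual system: 2·y_press time + 1·y_cutting = 10.5 and 3·y_press time + 6·y_cutting = 27.
This yields shadow prices y_press time = 4, y_cutting = 2.5.
Shadow price of paper = 0.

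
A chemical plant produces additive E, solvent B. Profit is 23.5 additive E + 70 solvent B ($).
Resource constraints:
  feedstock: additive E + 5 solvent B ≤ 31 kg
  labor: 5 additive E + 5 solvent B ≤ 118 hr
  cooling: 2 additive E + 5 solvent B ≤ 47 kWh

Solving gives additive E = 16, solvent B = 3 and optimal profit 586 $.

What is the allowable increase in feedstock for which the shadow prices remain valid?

Binding constraints: feedstock, cooling. The basis is B = [[1,5],[2,5]] with det -5.
Per unit increase in feedstock, x* moves by d = (-1, 0.4).
The basis stays optimal until additive E reaches 0; allowable increase = 16 kg.

16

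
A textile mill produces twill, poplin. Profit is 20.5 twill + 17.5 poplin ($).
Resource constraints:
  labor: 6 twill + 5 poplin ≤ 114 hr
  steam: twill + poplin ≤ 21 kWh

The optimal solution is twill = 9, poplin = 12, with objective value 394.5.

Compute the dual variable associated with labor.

3

Both labor and steam are binding at x*.
From A_Bᵀ y = c: 6·y_labor + 1·y_steam = 20.5; 5·y_labor + 1·y_steam = 17.5.
This yields shadow prices y_labor = 3, y_steam = 2.5.
Shadow price of labor = 3.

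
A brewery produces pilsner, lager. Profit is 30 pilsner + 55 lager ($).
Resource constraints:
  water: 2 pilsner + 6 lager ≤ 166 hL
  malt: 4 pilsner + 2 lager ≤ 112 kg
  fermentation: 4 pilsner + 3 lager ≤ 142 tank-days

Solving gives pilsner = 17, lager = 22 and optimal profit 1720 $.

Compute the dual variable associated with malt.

3.5

Check each constraint at x*: water 166/166 (tight); malt 112/112 (tight); fermentation 134/142 (slack 8).
Since fermentation is not tight, its dual is 0.
The binding rows give the dual system: 2·y_water + 4·y_malt = 30 and 6·y_water + 2·y_malt = 55.
This yields shadow prices y_water = 8, y_malt = 3.5.
Shadow price of malt = 3.5.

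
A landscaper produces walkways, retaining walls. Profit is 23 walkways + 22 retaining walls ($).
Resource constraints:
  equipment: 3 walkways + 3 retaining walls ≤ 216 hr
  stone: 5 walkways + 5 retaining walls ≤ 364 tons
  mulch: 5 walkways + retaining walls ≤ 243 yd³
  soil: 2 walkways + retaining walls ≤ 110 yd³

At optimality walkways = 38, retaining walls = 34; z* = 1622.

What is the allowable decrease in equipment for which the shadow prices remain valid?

Binding constraints: equipment, soil. The basis is B = [[3,3],[2,1]] with det -3.
Per unit decrease in equipment, x* moves by d = (0.3333, -0.6667).
The basis stays optimal until mulch becomes binding; allowable decrease = 19 hr.

19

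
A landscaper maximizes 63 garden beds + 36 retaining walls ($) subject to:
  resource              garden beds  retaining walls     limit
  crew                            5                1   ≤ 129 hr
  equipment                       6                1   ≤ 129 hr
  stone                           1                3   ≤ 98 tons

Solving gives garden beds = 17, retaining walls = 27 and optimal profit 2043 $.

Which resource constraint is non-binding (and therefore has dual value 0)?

crew

crew: 112/129 (slack 17)
equipment: 129/129 (binding)
stone: 98/98 (binding)
By complementary slackness, a constraint with positive slack has shadow price 0 → crew.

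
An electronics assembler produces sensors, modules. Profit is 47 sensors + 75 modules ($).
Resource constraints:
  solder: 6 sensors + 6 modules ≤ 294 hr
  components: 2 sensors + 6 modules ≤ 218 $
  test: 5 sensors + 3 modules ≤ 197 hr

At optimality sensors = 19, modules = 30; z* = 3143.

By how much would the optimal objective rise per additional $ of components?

Binding: solder and components. Non-binding: test (12 unused).
Since test is not tight, its dual is 0.
From A_Bᵀ y = c: 6·y_solder + 2·y_components = 47; 6·y_solder + 6·y_components = 75.
This yields shadow prices y_solder = 5.5, y_components = 7.
Shadow price of components = 7.

7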